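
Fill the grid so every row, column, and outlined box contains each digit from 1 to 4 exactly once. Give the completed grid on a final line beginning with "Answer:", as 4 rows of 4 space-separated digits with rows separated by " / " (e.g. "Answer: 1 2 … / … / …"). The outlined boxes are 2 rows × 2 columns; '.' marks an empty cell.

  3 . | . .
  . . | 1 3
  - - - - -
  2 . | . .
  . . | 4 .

Step 1. [r3c2∈{1,3,4}] row 3 places 4 nowhere but r3c2 ⇒ r3c2=4.
Step 2. [r4c4∈{1,2}] across row 4, 2 lands solely at r4c4 ⇒ r4c4=2.
Step 3. [r1c2∈{1,2}] 1 has one home in row 1: r1c2 ⇒ r1c2=1.
Step 4. [r1c4∈{4}] r1c4 is down to just 4, so r1c4=4.
Step 5. [r1c3∈{2}] only 2 remains possible at r1c3 ⇒ r1c3=2.
Step 6. [r4c2∈{3}] r4c2 has the single candidate 3 ⇒ r4c2=3.
Step 7. [r3c3∈{3}] only 3 remains possible at r3c3, so r3c3=3.
Step 8. [r4c1∈{1}] r4c1's peers cover all but 1. So r4c1=1.
Step 9. [r3c4∈{1}] r3c4 is down to just 1 ⇒ r3c4=1.
Step 10. [r2c2∈{2}] r2c2's peers cover all but 2. So r2c2=2.
Step 11. [r2c1∈{4}] only 4 remains possible at r2c1 ⇒ r2c1=4.

Answer: 3 1 2 4 / 4 2 1 3 / 2 4 3 1 / 1 3 4 2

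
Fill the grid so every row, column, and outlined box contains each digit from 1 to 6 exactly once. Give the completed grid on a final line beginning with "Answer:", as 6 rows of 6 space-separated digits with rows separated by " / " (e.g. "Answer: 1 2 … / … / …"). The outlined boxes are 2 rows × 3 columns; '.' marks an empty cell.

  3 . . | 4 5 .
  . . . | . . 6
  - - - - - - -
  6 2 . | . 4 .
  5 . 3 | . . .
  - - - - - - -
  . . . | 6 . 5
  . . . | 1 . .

Step 1. [r6c6∈{2,3,4}] r6c6 is the only open cell in col 6 admitting 4. So r6c6=4.
Step 2. [r6c1∈{2}] nothing but 2 survives at r6c1, so r6c1=2.
Step 3. [r3c3∈{1}] r3c3's peers cover all but 1 ⇒ r3c3=1.
Step 4. [r6c5∈{3}] r6c5 has the single candidate 3. So r6c5=3.
Step 5. [r4c4∈{2}] nothing but 2 survives at r4c4, so r4c4=2.
Step 6. [r5c3∈{4}] r5c3's peers cover all but 4 ⇒ r5c3=4.
Step 7. [r1c6∈{1,2}] across col 6, 2 lands solely at r1c6. So r1c6=2.
Step 8. [r1c2∈{1,6}] 1 has one home in row 1: r1c2, so r1c2=1.
Step 9. [r6c2∈{5,6}] across col 2, 6 lands solely at r6c2 ⇒ r6c2=6.
Step 10. [r2c2∈{4,5}] col 2 places 5 nowhere but r2c2, so r2c2=5.
Step 11. [r4c6∈{1}] r4c6 is down to just 1, so r4c6=1.
Step 12. [r3c4∈{3,5}] 5 has one home in row 3: r3c4. So r3c4=5.
Step 13. [r4c2∈{4}] r4c2 is down to just 4 ⇒ r4c2=4.
Step 14. [r5c2∈{3}] r5c2's peers cover all but 3, so r5c2=3.
Step 15. [r2c1∈{4}] r2c1 is down to just 4, so r2c1=4.
Step 16. [r1c3∈{6}] nothing but 6 survives at r1c3. So r1c3=6.
Step 17. [r4c5∈{6}] nothing but 6 survives at r4c5. So r4c5=6.
Step 18. [r6c3∈{5}] only 5 remains possible at r6c3. So r6c3=5.
Step 19. [r3c6∈{3}] nothing but 3 survives at r3c6. So r3c6=3.
Step 20. [r2c5∈{1}] only 1 remains possible at r2c5, so r2c5=1.
Step 21. [r5c1∈{1}] r5c1's peers cover all but 1. So r5c1=1.
Step 22. [r2c3∈{2}] r2c3 is down to just 2. So r2c3=2.
Step 23. [r5c5∈{2}] nothing but 2 survives at r5c5, so r5c5=2.
Step 24. [r2c4∈{3}] r2c4's peers cover all but 3, so r2c4=3.

Answer: 3 1 6 4 5 2 / 4 5 2 3 1 6 / 6 2 1 5 4 3 / 5 4 3 2 6 1 / 1 3 4 6 2 5 / 2 6 5 1 3 4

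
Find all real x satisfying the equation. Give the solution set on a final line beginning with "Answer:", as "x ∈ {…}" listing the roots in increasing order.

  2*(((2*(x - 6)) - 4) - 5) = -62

Step 1. [2*(((2*(x - 6)) - 4) - 5) = -62] leading coefficient 2: divide by 2, so div: ((2*(x - 6)) - 4) - 5 = -31.
Step 2. [((2*(x - 6)) - 4) - 5 = -31] -5 is outermost — add 5 both sides. So sub: (2*(x - 6)) - 4 = -26.
Step 3. [(2*(x - 6)) - 4 = -26] 4 comes off first (add 4) ⇒ sub: 2*(x - 6) = -22.
Step 4. [2*(x - 6) = -22] divide by the outer 2. So div: x - 6 = -11.
Step 5. [x - 6 = -11] add 6: x sits inside (… - 6), so sub: x = -5.

Answer: x ∈ {-5}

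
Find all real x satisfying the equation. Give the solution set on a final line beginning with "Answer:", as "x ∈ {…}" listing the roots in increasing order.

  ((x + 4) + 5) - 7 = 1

Step 1. [((x + 4) + 5) - 7 = 1] -7 is outermost — add 7 both sides ⇒ sub: (x + 4) + 5 = 8.
Step 2. [(x + 4) + 5 = 8] peel the +5: subtract 5 from each side. So sub: x + 4 = 3.
Step 3. [x + 4 = 3] 4 comes off first (subtract 4), so sub: x = -1.

Answer: x ∈ {-1}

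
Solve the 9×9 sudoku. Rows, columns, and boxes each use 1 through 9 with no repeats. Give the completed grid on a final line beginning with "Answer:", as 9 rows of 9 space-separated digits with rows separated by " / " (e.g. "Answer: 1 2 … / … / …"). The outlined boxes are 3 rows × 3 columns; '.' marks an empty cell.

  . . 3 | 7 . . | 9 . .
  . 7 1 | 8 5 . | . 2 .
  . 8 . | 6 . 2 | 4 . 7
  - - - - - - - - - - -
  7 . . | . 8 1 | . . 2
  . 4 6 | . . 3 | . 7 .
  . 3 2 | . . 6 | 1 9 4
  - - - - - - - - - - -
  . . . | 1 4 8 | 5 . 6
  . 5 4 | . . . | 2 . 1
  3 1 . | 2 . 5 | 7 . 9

Step 1. [r8c1∈{6,8,9}] box 7 places 6 nowhere but r8c1, so r8c1=6.
Step 2. [r4c2∈{9}] nothing but 9 survives at r4c2, so r4c2=9.
Step 3. [r4c3∈{5}] nothing but 5 survives at r4c3. So r4c3=5.
Step 4. [r3c5∈{1,3,9}] across box 2, 3 lands solely at r3c5. So r3c5=3.
Step 5. [r2c7∈{3,6}] 6 has one home in row 2: r2c7, so r2c7=6.
Step 6. [r8c8∈{3,8}] r8c8 is the only open cell in row 8 admitting 8, so r8c8=8.
Step 7. [r2c6∈{4,9}] box 2 places 9 nowhere but r2c6, so r2c6=9.
Step 8. [r5c9∈{5,8}] r5c9 is the only open cell in box 6 admitting 5. So r5c9=5.
Step 9. [r7c2∈{2}] r7c2's peers cover all but 2. So r7c2=2.
Step 10. [r7c1∈{9}] nothing but 9 survives at r7c1. So r7c1=9.
Step 11. [r3c1∈{5}] nothing but 5 survives at r3c1. So r3c1=5.
Step 12. [r5c4∈{9}] r5c4's peers cover all but 9, so r5c4=9.
Step 13. [r1c6∈{4}] nothing but 4 survives at r1c6. So r1c6=4.
Step 14. [r5c1∈{1,8}] across row 5, 1 lands solely at r5c1 ⇒ r5c1=1.
Step 15. [r1c5∈{1}] nothing but 1 survives at r1c5 ⇒ r1c5=1.
Step 16. [r7c8∈{3}] r7c8 is down to just 3, so r7c8=3.
Step 17. [r6c5∈{7}] r6c5's peers cover all but 7. So r6c5=7.
Step 18. [r8c6∈{7}] nothing but 7 survives at r8c6, so r8c6=7.
Step 19. [r9c8∈{4}] r9c8's peers cover all but 4 ⇒ r9c8=4.
Step 20. [r1c9∈{8}] r1c9 is down to just 8, so r1c9=8.
Step 21. [r8c5∈{9}] r8c5's peers cover all but 9, so r8c5=9.
Step 22. [r9c3∈{8}] nothing but 8 survives at r9c3. So r9c3=8.
Step 23. [r2c1∈{4}] r2c1's peers cover all but 4, so r2c1=4.
Step 24. [r5c7∈{8}] r5c7 is down to just 8. So r5c7=8.
Step 25. [r8c4∈{3}] r8c4 is down to just 3, so r8c4=3.
Step 26. [r7c3∈{7}] only 7 remains possible at r7c3, so r7c3=7.
Step 27. [r4c7∈{3}] r4c7 is down to just 3 ⇒ r4c7=3.
Step 28. [r4c8∈{6}] r4c8 has the single candidate 6 ⇒ r4c8=6.
Step 29. [r1c1∈{2}] r1c1 is down to just 2 ⇒ r1c1=2.
Step 30. [r2c9∈{3}] r2c9 is down to just 3. So r2c9=3.
Step 31. [r1c2∈{6}] only 6 remains possible at r1c2. So r1c2=6.
Step 32. [r3c8∈{1}] r3c8 has the single candidate 1. So r3c8=1.
Step 33. [r4c4∈{4}] r4c4 has the single candidate 4 ⇒ r4c4=4.
Step 34. [r5c5∈{2}] r5c5 is down to just 2, so r5c5=2.
Step 35. [r1c8∈{5}] r1c8 is down to just 5. So r1c8=5.
Step 36. [r3c3∈{9}] only 9 remains possible at r3c3. So r3c3=9.
Step 37. [r6c4∈{5}] r6c4 has the single candidate 5 ⇒ r6c4=5.
Step 38. [r9c5∈{6}] r9c5 is down to just 6, so r9c5=6.
Step 39. [r6c1∈{8}] r6c1 is down to just 8, so r6c1=8.

Answer: 2 6 3 7 1 4 9 5 8 / 4 7 1 8 5 9 6 2 3 / 5 8 9 6 3 2 4 1 7 / 7 9 5 4 8 1 3 6 2 / 1 4 6 9 2 3 8 7 5 / 8 3 2 5 7 6 1 9 4 / 9 2 7 1 4 8 5 3 6 / 6 5 4 3 9 7 2 8 1 / 3 1 8 2 6 5 7 4 9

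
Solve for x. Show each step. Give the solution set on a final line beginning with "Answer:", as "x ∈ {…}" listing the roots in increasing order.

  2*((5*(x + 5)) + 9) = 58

Step 1. [2*((5*(x + 5)) + 9) = 58] leading coefficient 2: divide by 2 ⇒ div: (5*(x + 5)) + 9 = 29.
Step 2. [(5*(x + 5)) + 9 = 29] 9 comes off first (subtract 9), so sub: 5*(x + 5) = 20.
Step 3. [5*(x + 5) = 20] 5 out front; divide by 5. So div: x + 5 = 4.
Step 4. [x + 5 = 4] the outer +5 inverts by subtracting 5 ⇒ sub: x = -1.

Answer: x ∈ {-1}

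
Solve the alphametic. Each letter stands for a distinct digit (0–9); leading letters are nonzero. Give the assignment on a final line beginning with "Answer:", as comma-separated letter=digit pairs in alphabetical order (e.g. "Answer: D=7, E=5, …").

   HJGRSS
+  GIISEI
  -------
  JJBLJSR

Step 1. [col 1: S + I ≡ R (mod 10)] column 1 (S + I ≡ R (mod 10), carry-in 0) doesn't pin S yet; pick S=6 and continue ⇒ S=6.
Step 2. [J] J is the leading digit of a 7-digit sum of two 6-digit numbers; the final carry is exactly 1, so J=1.
Step 3. [col 1: S + I ≡ R (mod 10)] R=4 is one option consistent with column 1 (S + I ≡ R (mod 10), carry-in 0) — take it. So R=4.
Step 4. [col 1: S + I ≡ R (mod 10)] in column 1 we have S+I≡R with carry-in 0; given S=6, R=4 and digits 1,4,6 already taken and all letters distinct, that pins I to 8 ⇒ I=8.
Step 5. [col 2: S + E ≡ S (mod 10)] from column 2 (S=6, carry-in 1, digits 1,4,6,8 already taken and all letters distinct): E must equal 9, so E=9.
Step 6. [col 4: G + I ≡ L (mod 10)] column 4 reads G+I+carry(1)=L with I=8; with digits 1,4,6,8,9 already taken and all letters distinct, the only value for G is 3. So G=3.
Step 7. [col 4: G + I ≡ L (mod 10)] column 4 reads G+I+carry(1)=L with G=3, I=8; with digits 1,3,4,6,8,9 already taken and all letters distinct, the only value for L is 2, so L=2.
Step 8. [col 5: J + I ≡ B (mod 10)] column 5 reads J+I+carry(1)=B with J=1, I=8; with digits 1,2,3,4,6,8,9 already taken and all letters distinct, the only value for B is 0. So B=0.
Step 9. [col 6: H + G ≡ J (mod 10)] column 6 reads H+G+carry(1)=J with G=3, J=1; with digits 0,1,2,3,4,6,8,9 already taken and all letters distinct, the only value for H is 7 ⇒ H=7.

Answer: B=0, E=9, G=3, H=7, I=8, J=1, L=2, R=4, S=6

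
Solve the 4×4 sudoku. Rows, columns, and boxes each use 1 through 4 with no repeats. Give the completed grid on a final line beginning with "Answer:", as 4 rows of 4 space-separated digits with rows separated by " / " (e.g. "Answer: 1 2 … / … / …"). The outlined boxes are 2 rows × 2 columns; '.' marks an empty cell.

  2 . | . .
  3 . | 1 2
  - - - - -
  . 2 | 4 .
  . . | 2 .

Step 1. [r3c4∈{1,3}] across row 3, 3 lands solely at r3c4, so r3c4=3.
Step 2. [r4c4∈{1}] nothing but 1 survives at r4c4. So r4c4=1.
Step 3. [r2c2∈{4}] nothing but 4 survives at r2c2 ⇒ r2c2=4.
Step 4. [r3c1∈{1}] r3c1 has the single candidate 1, so r3c1=1.
Step 5. [r4c2∈{3}] r4c2 is down to just 3 ⇒ r4c2=3.
Step 6. [r1c2∈{1}] r1c2 is down to just 1. So r1c2=1.
Step 7. [r1c4∈{4}] r1c4's peers cover all but 4, so r1c4=4.
Step 8. [r1c3∈{3}] nothing but 3 survives at r1c3. So r1c3=3.
Step 9. [r4c1∈{4}] only 4 remains possible at r4c1. So r4c1=4.

Answer: 2 1 3 4 / 3 4 1 2 / 1 2 4 3 / 4 3 2 1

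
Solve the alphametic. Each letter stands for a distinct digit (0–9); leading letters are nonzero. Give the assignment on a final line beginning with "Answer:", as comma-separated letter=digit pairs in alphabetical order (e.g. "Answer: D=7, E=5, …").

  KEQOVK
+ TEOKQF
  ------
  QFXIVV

Step 1. [col 1: K + F ≡ V (mod 10)] several values work for F in column 1 (K + F ≡ V (mod 10), carry-in 0); try F=7. So F=7.
Step 2. [col 1: K + F ≡ V (mod 10)] V=0 is one option consistent with column 1 (K + F ≡ V (mod 10), carry-in 0) — take it ⇒ V=0.
Step 3. [col 1: K + F ≡ V (mod 10)] column 1 reads K+F+carry(0)=V with F=7, V=0; with digits 0,7 already taken and all letters distinct, the only value for K is 3, so K=3.
Step 4. [col 2: V + Q ≡ V (mod 10)] in column 2 we have V+Q≡V with carry-in 1; given V=0 and digits 0,3,7 already taken and all letters distinct, that pins Q to 9, so Q=9.
Step 5. [col 3: O + K ≡ I (mod 10)] column 3 (O + K ≡ I (mod 10), carry-in 1) doesn't pin I yet; pick I=6 and continue, so I=6.
Step 6. [col 3: O + K ≡ I (mod 10)] column 3: given K=3, I=6, carry-in 1, and digits 0,3,6,7,9 already taken and all letters distinct, O+K≡I (mod 10) forces O=2. So O=2.
Step 7. [col 4: Q + O ≡ X (mod 10)] column 4: given Q=9, O=2, carry-in 0, and digits 0,2,3,6,7,9 already taken and all letters distinct, Q+O≡X (mod 10) forces X=1 ⇒ X=1.
Step 8. [col 5: E + E ≡ F (mod 10)] column 5: given F=7, carry-in 1, and digits 0,1,2,3,6,7,9 already taken and all letters distinct, E+E≡F (mod 10) forces E=8. So E=8.
Step 9. [col 6: K + T ≡ Q (mod 10)] in column 6 we have K+T≡Q with carry-in 1; given K=3, Q=9 and digits 0,1,2,3,6,7,8,9 already taken and all letters distinct, that pins T to 5 ⇒ T=5.

Answer: E=8, F=7, I=6, K=3, O=2, Q=9, T=5, V=0, X=1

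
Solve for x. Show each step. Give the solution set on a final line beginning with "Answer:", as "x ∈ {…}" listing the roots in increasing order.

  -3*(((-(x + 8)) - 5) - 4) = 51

Step 1. [-3*(((-(x + 8)) - 5) - 4) = 51] -3 out front; divide by -3, so div: ((-(x + 8)) - 5) - 4 = -17.
Step 2. [((-(x + 8)) - 5) - 4 = -17] add 4: x sits inside (… - 4) ⇒ sub: (-(x + 8)) - 5 = -13.
Step 3. [(-(x + 8)) - 5 = -13] 5 comes off first (add 5). So sub: -(x + 8) = -8.
Step 4. [-(x + 8) = -8] flip signs both sides. So neg: x + 8 = 8.
Step 5. [x + 8 = 8] the outer +8 inverts by subtracting 8, so sub: x = 0.

Answer: x ∈ {0}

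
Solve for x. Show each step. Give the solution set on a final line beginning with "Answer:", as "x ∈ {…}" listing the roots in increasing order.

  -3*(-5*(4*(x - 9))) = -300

Step 1. [-3*(-5*(4*(x - 9))) = -300] -3·(inner) — divide through by -3, so div: -5*(4*(x - 9)) = 100.
Step 2. [-5*(4*(x - 9)) = 100] -5 out front; divide by -5 ⇒ div: 4*(x - 9) = -20.
Step 3. [4*(x - 9) = -20] 4·(inner) — divide through by 4, so div: x - 9 = -5.
Step 4. [x - 9 = -5] peel the -9: add 9 from each side, so sub: x = 4.

Answer: x ∈ {4}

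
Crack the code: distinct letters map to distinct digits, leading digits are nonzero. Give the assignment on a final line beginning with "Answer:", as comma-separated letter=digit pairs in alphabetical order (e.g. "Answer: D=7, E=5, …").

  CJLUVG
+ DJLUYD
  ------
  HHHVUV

Step 1. [col 1: G + D ≡ V (mod 10)] no forcing yet in column 1 (carry-in 0); V=0 is free and consistent — try it ⇒ V=0.
Step 2. [col 1: G + D ≡ V (mod 10)] D=1 is one option consistent with column 1 (G + D ≡ V (mod 10), carry-in 0) — take it ⇒ D=1.
Step 3. [col 1: G + D ≡ V (mod 10)] column 1 reads G+D+carry(0)=V with D=1, V=0; with digits 0,1 already taken and all letters distinct, the only value for G is 9, so G=9.
Step 4. [col 2: V + Y ≡ U (mod 10)] column 2 (V + Y ≡ U (mod 10), carry-in 1) doesn't pin U yet; pick U=5 and continue ⇒ U=5.
Step 5. [col 2: V + Y ≡ U (mod 10)] from column 2 (V=0, U=5, carry-in 1, digits 0,1,5,9 already taken and all letters distinct): Y must equal 4, so Y=4.
Step 6. [col 4: L + L ≡ H (mod 10)] L=8 is one option consistent with column 4 (L + L ≡ H (mod 10), carry-in 1) — take it. So L=8.
Step 7. [col 4: L + L ≡ H (mod 10)] column 4: given L=8, carry-in 1, and digits 0,1,4,5,8,9 already taken and all letters distinct, L+L≡H (mod 10) forces H=7, so H=7.
Step 8. [col 5: J + J ≡ H (mod 10)] column 5: given H=7, carry-in 1, and digits 0,1,4,5,7,8,9 already taken and all letters distinct, J+J≡H (mod 10) forces J=3 ⇒ J=3.
Step 9. [col 6: C + D ≡ H (mod 10)] column 6: given D=1, H=7, carry-in 0, and digits 0,1,3,4,5,7,8,9 already taken and all letters distinct, C+D≡H (mod 10) forces C=6. So C=6.

Answer: C=6, D=1, G=9, H=7, J=3, L=8, U=5, V=0, Y=4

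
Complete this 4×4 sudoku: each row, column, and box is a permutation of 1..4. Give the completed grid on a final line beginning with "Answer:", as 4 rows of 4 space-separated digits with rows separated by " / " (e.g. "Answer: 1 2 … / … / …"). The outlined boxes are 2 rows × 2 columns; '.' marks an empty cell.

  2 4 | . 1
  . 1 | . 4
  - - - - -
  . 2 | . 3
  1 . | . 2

Step 1. [r2c3∈{2,3}] across row 2, 2 lands solely at r2c3. So r2c3=2.
Step 2. [r4c3∈{4}] only 4 remains possible at r4c3. So r4c3=4.
Step 3. [r1c3∈{3}] nothing but 3 survives at r1c3, so r1c3=3.
Step 4. [r3c3∈{1}] r3c3 is down to just 1, so r3c3=1.
Step 5. [r4c2∈{3}] nothing but 3 survives at r4c2, so r4c2=3.
Step 6. [r3c1∈{4}] r3c1 is down to just 4, so r3c1=4.
Step 7. [r2c1∈{3}] r2c1's peers cover all but 3 ⇒ r2c1=3.

Answer: 2 4 3 1 / 3 1 2 4 / 4 2 1 3 / 1 3 4 2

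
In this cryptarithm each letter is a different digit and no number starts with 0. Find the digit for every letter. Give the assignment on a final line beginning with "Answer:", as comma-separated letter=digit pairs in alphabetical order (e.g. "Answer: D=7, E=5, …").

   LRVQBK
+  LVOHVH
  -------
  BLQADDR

Step 1. [col 1: K + H ≡ R (mod 10)] no forcing yet in column 1 (carry-in 0); K=6 is free and consistent — try it ⇒ K=6.
Step 2. [col 1: K + H ≡ R (mod 10)] several values work for R in column 1 (K + H ≡ R (mod 10), carry-in 0); try R=3, so R=3.
Step 3. [B] B is the leading digit of a 7-digit sum of two 6-digit numbers; the final carry is exactly 1. So B=1.
Step 4. [col 1: K + H ≡ R (mod 10)] column 1 reads K+H+carry(0)=R with K=6, R=3; with digits 1,3,6 already taken and all letters distinct, the only value for H is 7 ⇒ H=7.
Step 5. [col 2: B + V ≡ D (mod 10)] D=0 is one option consistent with column 2 (B + V ≡ D (mod 10), carry-in 1) — take it, so D=0.
Step 6. [col 2: B + V ≡ D (mod 10)] column 2 reads B+V+carry(1)=D with B=1, D=0; with digits 0,1,3,6,7 already taken and all letters distinct, the only value for V is 8. So V=8.
Step 7. [col 3: Q + H ≡ D (mod 10)] from column 3 (H=7, D=0, carry-in 1, digits 0,1,3,6,7,8 already taken and all letters distinct): Q must equal 2, so Q=2.
Step 8. [col 4: V + O ≡ A (mod 10)] column 4 reads V+O+carry(1)=A with V=8; with digits 0,1,2,3,6,7,8 already taken and all letters distinct, the only value for A is 4, so A=4.
Step 9. [col 4: V + O ≡ A (mod 10)] from column 4 (V=8, A=4, carry-in 1, digits 0,1,2,3,4,6,7,8 already taken and all letters distinct): O must equal 5, so O=5.
Step 10. [col 6: L + L ≡ L (mod 10)] in column 6 we have L+L≡L with carry-in 1; given nothing yet and digits 0,1,2,3,4,5,6,7,8 already taken and all letters distinct, that pins L to 9, so L=9.

Answer: A=4, B=1, D=0, H=7, K=6, L=9, O=5, Q=2, R=3, V=8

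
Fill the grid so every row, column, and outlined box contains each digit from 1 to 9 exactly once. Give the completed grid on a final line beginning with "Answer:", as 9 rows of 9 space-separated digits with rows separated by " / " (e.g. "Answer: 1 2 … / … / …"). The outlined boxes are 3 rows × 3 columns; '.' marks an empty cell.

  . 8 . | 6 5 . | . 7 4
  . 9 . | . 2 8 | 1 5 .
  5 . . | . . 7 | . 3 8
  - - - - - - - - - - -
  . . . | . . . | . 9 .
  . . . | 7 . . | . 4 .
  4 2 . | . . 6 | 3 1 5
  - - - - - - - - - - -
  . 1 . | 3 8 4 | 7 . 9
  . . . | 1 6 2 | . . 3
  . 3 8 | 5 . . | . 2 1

Step 1. [r7c3∈{2,5,6}] in row 7, 5 fits only at r7c3 ⇒ r7c3=5.
Step 2. [r1c6∈{1,3,9}] across box 2, 3 lands solely at r1c6, so r1c6=3.
Step 3. [r6c5∈{9}] only 9 remains possible at r6c5. So r6c5=9.
Step 4. [r4c9∈{2,6,7}] across col 9, 7 lands solely at r4c9 ⇒ r4c9=7.
Step 5. [r3c5∈{1,4}] 1 has one home in box 2: r3c5, so r3c5=1.
Step 6. [r2c9∈{6}] r2c9 has the single candidate 6. So r2c9=6.
Step 7. [r8c2∈{4,7}] in col 2, 7 fits only at r8c2. So r8c2=7.
Step 8. [r3c2∈{4,6}] 4 has one home in col 2: r3c2, so r3c2=4.
Step 9. [r4c4∈{2,4,8}] 2 has one home in col 4: r4c4, so r4c4=2.
Step 10. [r8c1∈{9}] nothing but 9 survives at r8c1. So r8c1=9.
Step 11. [r9c1∈{6}] r9c1 has the single candidate 6. So r9c1=6.
Step 12. [r3c3∈{2,6}] across row 3, 6 lands solely at r3c3, so r3c3=6.
Step 13. [r5c5∈{3}] only 3 remains possible at r5c5, so r5c5=3.
Step 14. [r3c7∈{2,9}] 2 has one home in row 3: r3c7. So r3c7=2.
Step 15. [r1c3∈{1,2}] in col 3, 2 fits only at r1c3, so r1c3=2.
Step 16. [r2c1∈{3,7}] across col 1, 7 lands solely at r2c1, so r2c1=7.
Step 17. [r4c1∈{1,3,8}] across col 1, 3 lands solely at r4c1. So r4c1=3.
Step 18. [r4c7∈{6,8}] in row 4, 8 fits only at r4c7, so r4c7=8.
Step 19. [r4c3∈{1}] r4c3 has the single candidate 1, so r4c3=1.
Step 20. [r4c6∈{5}] r4c6's peers cover all but 5 ⇒ r4c6=5.
Step 21. [r5c7∈{6}] r5c7 is down to just 6. So r5c7=6.
Step 22. [r8c7∈{4,5}] in row 8, 5 fits only at r8c7, so r8c7=5.
Step 23. [r6c4∈{8}] r6c4 is down to just 8 ⇒ r6c4=8.
Step 24. [r5c1∈{8}] r5c1 is down to just 8 ⇒ r5c1=8.
Step 25. [r7c1∈{2}] only 2 remains possible at r7c1 ⇒ r7c1=2.
Step 26. [r1c1∈{1}] r1c1's peers cover all but 1, so r1c1=1.
Step 27. [r2c3∈{3}] r2c3 has the single candidate 3. So r2c3=3.
Step 28. [r1c7∈{9}] r1c7 is down to just 9. So r1c7=9.
Step 29. [r8c8∈{8}] r8c8 is down to just 8. So r8c8=8.
Step 30. [r7c8∈{6}] nothing but 6 survives at r7c8 ⇒ r7c8=6.
Step 31. [r2c4∈{4}] only 4 remains possible at r2c4 ⇒ r2c4=4.
Step 32. [r8c3∈{4}] r8c3's peers cover all but 4, so r8c3=4.
Step 33. [r5c3∈{9}] r5c3's peers cover all but 9, so r5c3=9.
Step 34. [r9c7∈{4}] r9c7 has the single candidate 4, so r9c7=4.
Step 35. [r5c2∈{5}] r5c2 is down to just 5 ⇒ r5c2=5.
Step 36. [r3c4∈{9}] r3c4 has the single candidate 9, so r3c4=9.
Step 37. [r4c5∈{4}] r4c5 has the single candidate 4 ⇒ r4c5=4.
Step 38. [r9c5∈{7}] r9c5 is down to just 7, so r9c5=7.
Step 39. [r4c2∈{6}] r4c2's peers cover all but 6 ⇒ r4c2=6.
Step 40. [r9c6∈{9}] r9c6 is down to just 9 ⇒ r9c6=9.
Step 41. [r5c6∈{1}] r5c6's peers cover all but 1, so r5c6=1.
Step 42. [r5c9∈{2}] r5c9 has the single candidate 2, so r5c9=2.
Step 43. [r6c3∈{7}] r6c3 is down to just 7, so r6c3=7.

Answer: 1 8 2 6 5 3 9 7 4 / 7 9 3 4 2 8 1 5 6 / 5 4 6 9 1 7 2 3 8 / 3 6 1 2 4 5 8 9 7 / 8 5 9 7 3 1 6 4 2 / 4 2 7 8 9 6 3 1 5 / 2 1 5 3 8 4 7 6 9 / 9 7 4 1 6 2 5 8 3 / 6 3 8 5 7 9 4 2 1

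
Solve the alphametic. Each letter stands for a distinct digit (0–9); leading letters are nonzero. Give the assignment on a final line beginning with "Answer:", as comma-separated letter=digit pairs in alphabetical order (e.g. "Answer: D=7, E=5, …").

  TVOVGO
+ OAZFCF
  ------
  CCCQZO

Step 1. [col 1: O + F ≡ O (mod 10)] in column 1 we have O+F≡O with carry-in 0; given nothing yet and all letters distinct, none taken yet, that pins F to 0, so F=0.
Step 2. [col 1: O + F ≡ O (mod 10)] O=1 is one option consistent with column 1 (O + F ≡ O (mod 10), carry-in 0) — take it ⇒ O=1.
Step 3. [col 2: G + C ≡ Z (mod 10)] column 2 (G + C ≡ Z (mod 10), carry-in 0) doesn't pin C yet; pick C=4 and continue ⇒ C=4.
Step 4. [col 2: G + C ≡ Z (mod 10)] several values work for Z in column 2 (G + C ≡ Z (mod 10), carry-in 0); try Z=3, so Z=3.
Step 5. [col 2: G + C ≡ Z (mod 10)] column 2 reads G+C+carry(0)=Z with C=4, Z=3; with digits 0,1,3,4 already taken and all letters distinct, the only value for G is 9, so G=9.
Step 6. [col 3: V + F ≡ Q (mod 10)] column 3 (V + F ≡ Q (mod 10), carry-in 1) doesn't pin Q yet; pick Q=7 and continue. So Q=7.
Step 7. [col 3: V + F ≡ Q (mod 10)] in column 3 we have V+F≡Q with carry-in 1; given F=0, Q=7 and digits 0,1,3,4,7,9 already taken and all letters distinct, that pins V to 6. So V=6.
Step 8. [col 5: V + A ≡ C (mod 10)] column 5 reads V+A+carry(0)=C with V=6, C=4; with digits 0,1,3,4,6,7,9 already taken and all letters distinct, the only value for A is 8 ⇒ A=8.
Step 9. [col 6: T + O ≡ C (mod 10)] column 6 reads T+O+carry(1)=C with O=1, C=4; with digits 0,1,3,4,6,7,8,9 already taken and all letters distinct, the only value for T is 2. So T=2.

Answer: A=8, C=4, F=0, G=9, O=1, Q=7, T=2, V=6, Z=3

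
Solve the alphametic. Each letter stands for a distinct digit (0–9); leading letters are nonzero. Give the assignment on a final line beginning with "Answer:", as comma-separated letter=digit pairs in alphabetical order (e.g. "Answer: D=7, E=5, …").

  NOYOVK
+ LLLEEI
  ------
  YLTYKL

Step 1. [col 1: K + I ≡ L (mod 10)] several values work for K in column 1 (K + I ≡ L (mod 10), carry-in 0); try K=3, so K=3.
Step 2. [col 1: K + I ≡ L (mod 10)] I=9 is one option consistent with column 1 (K + I ≡ L (mod 10), carry-in 0) — take it. So I=9.
Step 3. [col 1: K + I ≡ L (mod 10)] column 1 reads K+I+carry(0)=L with K=3, I=9; with digits 3,9 already taken and all letters distinct, the only value for L is 2 ⇒ L=2.
Step 4. [col 2: V + E ≡ K (mod 10)] several values work for V in column 2 (V + E ≡ K (mod 10), carry-in 1); try V=7, so V=7.
Step 5. [col 2: V + E ≡ K (mod 10)] column 2 reads V+E+carry(1)=K with V=7, K=3; with digits 2,3,7,9 already taken and all letters distinct, the only value for E is 5. So E=5.
Step 6. [col 3: O + E ≡ Y (mod 10)] O=0 is one option consistent with column 3 (O + E ≡ Y (mod 10), carry-in 1) — take it, so O=0.
Step 7. [col 3: O + E ≡ Y (mod 10)] column 3 reads O+E+carry(1)=Y with O=0, E=5; with digits 0,2,3,5,7,9 already taken and all letters distinct, the only value for Y is 6 ⇒ Y=6.
Step 8. [col 4: Y + L ≡ T (mod 10)] column 4: given Y=6, L=2, carry-in 0, and digits 0,2,3,5,6,7,9 already taken and all letters distinct, Y+L≡T (mod 10) forces T=8 ⇒ T=8.
Step 9. [col 6: N + L ≡ Y (mod 10)] from column 6 (L=2, Y=6, carry-in 0, digits 0,2,3,5,6,7,8,9 already taken and all letters distinct): N must equal 4 ⇒ N=4.

Answer: E=5, I=9, K=3, L=2, N=4, O=0, T=8, V=7, Y=6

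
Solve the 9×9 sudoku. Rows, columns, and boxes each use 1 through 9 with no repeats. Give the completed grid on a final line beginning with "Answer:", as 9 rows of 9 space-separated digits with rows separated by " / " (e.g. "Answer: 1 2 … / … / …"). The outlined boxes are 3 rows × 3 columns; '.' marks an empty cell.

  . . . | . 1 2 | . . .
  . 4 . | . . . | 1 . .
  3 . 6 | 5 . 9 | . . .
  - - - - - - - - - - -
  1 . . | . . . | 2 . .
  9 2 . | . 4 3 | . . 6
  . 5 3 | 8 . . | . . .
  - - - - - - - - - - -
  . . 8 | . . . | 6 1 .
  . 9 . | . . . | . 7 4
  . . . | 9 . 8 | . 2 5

Step 1. [r5c3∈{7}] nothing but 7 survives at r5c3 ⇒ r5c3=7.
Step 2. [r1c4∈{3,4,6,7}] across box 2, 4 lands solely at r1c4, so r1c4=4.
Step 3. [r7c9∈{3,9}] r7c9 is the only open cell in row 7 admitting 9. So r7c9=9.
Step 4. [r4c2∈{6,8}] r4c2 is the only open cell in box 4 admitting 8, so r4c2=8.
Step 5. [r1c2∈{7}] r1c2 has the single candidate 7 ⇒ r1c2=7.
Step 6. [r6c1∈{4,6}] box 4 places 6 nowhere but r6c1, so r6c1=6.
Step 7. [r1c8∈{3,5,6,8,9}] row 1 places 6 nowhere but r1c8 ⇒ r1c8=6.
Step 8. [r8c7∈{3,8}] 8 has one home in row 8: r8c7. So r8c7=8.
Step 9. [r6c5∈{2,7,9}] r6c5 is the only open cell in row 6 admitting 2, so r6c5=2.
Step 10. [r4c5∈{5,6,7,9}] across col 5, 9 lands solely at r4c5, so r4c5=9.
Step 11. [r4c6∈{5,6,7}] 5 has one home in box 5: r4c6 ⇒ r4c6=5.
Step 12. [r9c7∈{3}] only 3 remains possible at r9c7. So r9c7=3.
Step 13. [r1c9∈{3,8}] 3 has one home in row 1: r1c9 ⇒ r1c9=3.
Step 14. [r4c9∈{7}] nothing but 7 survives at r4c9. So r4c9=7.
Step 15. [r6c6∈{1,7}] 7 has one home in row 6: r6c6 ⇒ r6c6=7.
Step 16. [r2c6∈{6}] r2c6's peers cover all but 6 ⇒ r2c6=6.
Step 17. [r5c8∈{5,8}] 8 has one home in row 5: r5c8. So r5c8=8.
Step 18. [r2c8∈{5,9}] col 8 places 5 nowhere but r2c8, so r2c8=5.
Step 19. [r3c8∈{4}] only 4 remains possible at r3c8. So r3c8=4.
Step 20. [r7c2∈{3}] r7c2 is down to just 3. So r7c2=3.
Step 21. [r9c2∈{1,6}] in col 2, 6 fits only at r9c2. So r9c2=6.
Step 22. [r9c5∈{7}] only 7 remains possible at r9c5. So r9c5=7.
Step 23. [r7c1∈{2,4,5,7}] r7c1 is the only open cell in row 7 admitting 7 ⇒ r7c1=7.
Step 24. [r8c5∈{3,5,6}] 6 has one home in col 5: r8c5. So r8c5=6.
Step 25. [r8c4∈{1,2,3}] across row 8, 3 lands solely at r8c4. So r8c4=3.
Step 26. [r1c7∈{9}] nothing but 9 survives at r1c7. So r1c7=9.
Step 27. [r1c3∈{5}] only 5 remains possible at r1c3. So r1c3=5.
Step 28. [r3c5∈{8}] nothing but 8 survives at r3c5. So r3c5=8.
Step 29. [r2c9∈{2,8}] 8 has one home in col 9: r2c9 ⇒ r2c9=8.
Step 30. [r9c3∈{1,4}] row 9 places 1 nowhere but r9c3. So r9c3=1.
Step 31. [r2c1∈{2}] r2c1's peers cover all but 2. So r2c1=2.
Step 32. [r3c7∈{7}] r3c7 has the single candidate 7 ⇒ r3c7=7.
Step 33. [r4c8∈{3}] nothing but 3 survives at r4c8. So r4c8=3.
Step 34. [r7c6∈{4}] nothing but 4 survives at r7c6, so r7c6=4.
Step 35. [r7c5∈{5}] r7c5 has the single candidate 5 ⇒ r7c5=5.
Step 36. [r4c4∈{6}] only 6 remains possible at r4c4 ⇒ r4c4=6.
Step 37. [r6c9∈{1}] r6c9 has the single candidate 1 ⇒ r6c9=1.
Step 38. [r8c3∈{2}] r8c3 is down to just 2 ⇒ r8c3=2.
Step 39. [r6c7∈{4}] r6c7's peers cover all but 4, so r6c7=4.
Step 40. [r5c7∈{5}] nothing but 5 survives at r5c7, so r5c7=5.
Step 41. [r1c1∈{8}] r1c1 is down to just 8. So r1c1=8.
Step 42. [r4c3∈{4}] only 4 remains possible at r4c3. So r4c3=4.
Step 43. [r5c4∈{1}] nothing but 1 survives at r5c4, so r5c4=1.
Step 44. [r8c6∈{1}] r8c6's peers cover all but 1 ⇒ r8c6=1.
Step 45. [r3c2∈{1}] r3c2 has the single candidate 1. So r3c2=1.
Step 46. [r7c4∈{2}] nothing but 2 survives at r7c4, so r7c4=2.
Step 47. [r2c3∈{9}] only 9 remains possible at r2c3 ⇒ r2c3=9.
Step 48. [r6c8∈{9}] r6c8's peers cover all but 9. So r6c8=9.
Step 49. [r2c5∈{3}] r2c5 is down to just 3 ⇒ r2c5=3.
Step 50. [r2c4∈{7}] nothing but 7 survives at r2c4. So r2c4=7.
Step 51. [r8c1∈{5}] r8c1 has the single candidate 5 ⇒ r8c1=5.
Step 52. [r3c9∈{2}] r3c9 has the single candidate 2 ⇒ r3c9=2.
Step 53. [r9c1∈{4}] only 4 remains possible at r9c1 ⇒ r9c1=4.

Answer: 8 7 5 4 1 2 9 6 3 / 2 4 9 7 3 6 1 5 8 / 3 1 6 5 8 9 7 4 2 / 1 8 4 6 9 5 2 3 7 / 9 2 7 1 4 3 5 8 6 / 6 5 3 8 2 7 4 9 1 / 7 3 8 2 5 4 6 1 9 / 5 9 2 3 6 1 8 7 4 / 4 6 1 9 7 8 3 2 5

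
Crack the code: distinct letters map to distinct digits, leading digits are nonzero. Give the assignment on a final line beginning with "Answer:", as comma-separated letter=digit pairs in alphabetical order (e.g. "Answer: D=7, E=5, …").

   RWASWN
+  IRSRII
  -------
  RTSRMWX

Step 1. [R] R is the leading digit of a 7-digit sum of two 6-digit numbers; the final carry is exactly 1, so R=1.
Step 2. [col 1: N + I ≡ X (mod 10)] no forcing yet in column 1 (carry-in 0); I=9 is free and consistent — try it, so I=9.
Step 3. [col 1: N + I ≡ X (mod 10)] X=2 is one option consistent with column 1 (N + I ≡ X (mod 10), carry-in 0) — take it, so X=2.
Step 4. [col 1: N + I ≡ X (mod 10)] in column 1 we have N+I≡X with carry-in 0; given I=9, X=2 and digits 1,2,9 already taken and all letters distinct, that pins N to 3, so N=3.
Step 5. [col 2: W + I ≡ W (mod 10)] no forcing yet in column 2 (carry-in 1); W=4 is free and consistent — try it ⇒ W=4.
Step 6. [col 3: S + R ≡ M (mod 10)] M=8 is one option consistent with column 3 (S + R ≡ M (mod 10), carry-in 1) — take it ⇒ M=8.
Step 7. [col 3: S + R ≡ M (mod 10)] from column 3 (R=1, M=8, carry-in 1, digits 1,2,3,4,8,9 already taken and all letters distinct): S must equal 6. So S=6.
Step 8. [col 4: A + S ≡ R (mod 10)] column 4 reads A+S+carry(0)=R with S=6, R=1; with digits 1,2,3,4,6,8,9 already taken and all letters distinct, the only value for A is 5 ⇒ A=5.
Step 9. [col 6: R + I ≡ T (mod 10)] column 6 reads R+I+carry(0)=T with R=1, I=9; with digits 1,2,3,4,5,6,8,9 already taken and all letters distinct, the only value for T is 0 ⇒ T=0.

Answer: A=5, I=9, M=8, N=3, R=1, S=6, T=0, W=4, X=2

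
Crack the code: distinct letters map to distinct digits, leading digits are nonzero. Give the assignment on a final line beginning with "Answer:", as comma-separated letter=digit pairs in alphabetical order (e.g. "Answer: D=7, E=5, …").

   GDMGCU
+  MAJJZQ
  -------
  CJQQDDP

Step 1. [col 1: U + Q ≡ P (mod 10)] column 1 (U + Q ≡ P (mod 10), carry-in 0) doesn't pin P yet; pick P=5 and continue ⇒ P=5.
Step 2. [C] adding two 6-digit numbers gives at most 6+1 digits, and here it does — C is that final carry and must be 1 ⇒ C=1.
Step 3. [col 1: U + Q ≡ P (mod 10)] column 1 (U + Q ≡ P (mod 10), carry-in 0) doesn't pin U yet; pick U=7 and continue ⇒ U=7.
Step 4. [col 1: U + Q ≡ P (mod 10)] column 1: given U=7, P=5, carry-in 0, and digits 1,5,7 already taken and all letters distinct, U+Q≡P (mod 10) forces Q=8 ⇒ Q=8.
Step 5. [col 2: C + Z ≡ D (mod 10)] column 2 (C + Z ≡ D (mod 10), carry-in 1) doesn't pin Z yet; pick Z=0 and continue. So Z=0.
Step 6. [col 2: C + Z ≡ D (mod 10)] column 2: given C=1, Z=0, carry-in 1, and digits 0,1,5,7,8 already taken and all letters distinct, C+Z≡D (mod 10) forces D=2. So D=2.
Step 7. [col 3: G + J ≡ D (mod 10)] several values work for G in column 3 (G + J ≡ D (mod 10), carry-in 0); try G=9. So G=9.
Step 8. [col 3: G + J ≡ D (mod 10)] column 3: given G=9, D=2, carry-in 0, and digits 0,1,2,5,7,8,9 already taken and all letters distinct, G+J≡D (mod 10) forces J=3. So J=3.
Step 9. [col 4: M + J ≡ Q (mod 10)] from column 4 (J=3, Q=8, carry-in 1, digits 0,1,2,3,5,7,8,9 already taken and all letters distinct): M must equal 4. So M=4.
Step 10. [col 5: D + A ≡ Q (mod 10)] column 5 reads D+A+carry(0)=Q with D=2, Q=8; with digits 0,1,2,3,4,5,7,8,9 already taken and all letters distinct, the only value for A is 6 ⇒ A=6.

Answer: A=6, C=1, D=2, G=9, J=3, M=4, P=5, Q=8, U=7, Z=0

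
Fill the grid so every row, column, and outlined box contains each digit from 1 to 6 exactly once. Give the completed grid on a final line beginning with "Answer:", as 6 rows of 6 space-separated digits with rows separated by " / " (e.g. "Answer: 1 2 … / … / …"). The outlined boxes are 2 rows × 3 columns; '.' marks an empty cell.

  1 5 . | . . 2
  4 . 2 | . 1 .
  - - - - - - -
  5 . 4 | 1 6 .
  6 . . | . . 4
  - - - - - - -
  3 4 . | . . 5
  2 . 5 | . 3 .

Step 1. [r2c4∈{3,5,6}] row 2 places 5 nowhere but r2c4. So r2c4=5.
Step 2. [r5c3∈{1,6}] r5c3 is the only open cell in row 5 admitting 1. So r5c3=1.
Step 3. [r4c3∈{3}] only 3 remains possible at r4c3, so r4c3=3.
Step 4. [r5c4∈{2,6}] 6 has one home in row 5: r5c4, so r5c4=6.
Step 5. [r4c4∈{2}] r4c4's peers cover all but 2. So r4c4=2.
Step 6. [r1c4∈{3,4}] in row 1, 3 fits only at r1c4 ⇒ r1c4=3.
Step 7. [r1c3∈{6}] r1c3's peers cover all but 6. So r1c3=6.
Step 8. [r2c2∈{3}] r2c2 is down to just 3 ⇒ r2c2=3.
Step 9. [r6c4∈{4}] r6c4 is down to just 4 ⇒ r6c4=4.
Step 10. [r3c6∈{3}] nothing but 3 survives at r3c6, so r3c6=3.
Step 11. [r5c5∈{2}] only 2 remains possible at r5c5. So r5c5=2.
Step 12. [r2c6∈{6}] r2c6 has the single candidate 6. So r2c6=6.
Step 13. [r6c2∈{6}] nothing but 6 survives at r6c2. So r6c2=6.
Step 14. [r6c6∈{1}] r6c6 is down to just 1, so r6c6=1.
Step 15. [r4c2∈{1}] r4c2 is down to just 1 ⇒ r4c2=1.
Step 16. [r1c5∈{4}] only 4 remains possible at r1c5 ⇒ r1c5=4.
Step 17. [r4c5∈{5}] only 5 remains possible at r4c5 ⇒ r4c5=5.
Step 18. [r3c2∈{2}] nothing but 2 survives at r3c2 ⇒ r3c2=2.

Answer: 1 5 6 3 4 2 / 4 3 2 5 1 6 / 5 2 4 1 6 3 / 6 1 3 2 5 4 / 3 4 1 6 2 5 / 2 6 5 4 3 1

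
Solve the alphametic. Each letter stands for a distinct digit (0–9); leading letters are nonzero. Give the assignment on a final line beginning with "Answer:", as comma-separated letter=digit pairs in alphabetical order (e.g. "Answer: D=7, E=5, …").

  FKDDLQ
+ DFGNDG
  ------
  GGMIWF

Step 1. [col 1: Q + G ≡ F (mod 10)] G=8 is one option consistent with column 1 (Q + G ≡ F (mod 10), carry-in 0) — take it, so G=8.
Step 2. [col 1: Q + G ≡ F (mod 10)] no forcing yet in column 1 (carry-in 0); Q=7 is free and consistent — try it, so Q=7.
Step 3. [col 1: Q + G ≡ F (mod 10)] column 1: given Q=7, G=8, carry-in 0, and digits 7,8 already taken and all letters distinct, Q+G≡F (mod 10) forces F=5. So F=5.
Step 4. [col 2: L + D ≡ W (mod 10)] several values work for D in column 2 (L + D ≡ W (mod 10), carry-in 1); try D=3 ⇒ D=3.
Step 5. [col 2: L + D ≡ W (mod 10)] W=4 is one option consistent with column 2 (L + D ≡ W (mod 10), carry-in 1) — take it, so W=4.
Step 6. [col 2: L + D ≡ W (mod 10)] column 2: given D=3, W=4, carry-in 1, and digits 3,4,5,7,8 already taken and all letters distinct, L+D≡W (mod 10) forces L=0. So L=0.
Step 7. [col 3: D + N ≡ I (mod 10)] several values work for N in column 3 (D + N ≡ I (mod 10), carry-in 0); try N=6. So N=6.
Step 8. [col 3: D + N ≡ I (mod 10)] column 3: given D=3, N=6, carry-in 0, and digits 0,3,4,5,6,7,8 already taken and all letters distinct, D+N≡I (mod 10) forces I=9. So I=9.
Step 9. [col 4: D + G ≡ M (mod 10)] column 4: given D=3, G=8, carry-in 0, and digits 0,3,4,5,6,7,8,9 already taken and all letters distinct, D+G≡M (mod 10) forces M=1. So M=1.
Step 10. [col 5: K + F ≡ G (mod 10)] column 5: given F=5, G=8, carry-in 1, and digits 0,1,3,4,5,6,7,8,9 already taken and all letters distinct, K+F≡G (mod 10) forces K=2 ⇒ K=2.

Answer: D=3, F=5, G=8, I=9, K=2, L=0, M=1, N=6, Q=7, W=4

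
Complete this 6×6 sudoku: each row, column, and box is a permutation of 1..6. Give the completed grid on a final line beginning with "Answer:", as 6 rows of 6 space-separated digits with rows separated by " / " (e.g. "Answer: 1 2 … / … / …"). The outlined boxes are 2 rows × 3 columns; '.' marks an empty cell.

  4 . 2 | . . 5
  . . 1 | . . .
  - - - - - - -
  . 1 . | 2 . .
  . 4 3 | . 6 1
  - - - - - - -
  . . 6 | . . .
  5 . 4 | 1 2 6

Step 1. [r6c2∈{3}] r6c2's peers cover all but 3 ⇒ r6c2=3.
Step 2. [r2c1∈{3,6}] r2c1 is the only open cell in col 1 admitting 3, so r2c1=3.
Step 3. [r2c5∈{4}] r2c5 has the single candidate 4 ⇒ r2c5=4.
Step 4. [r5c4∈{3,4,5}] 4 has one home in col 4: r5c4, so r5c4=4.
Step 5. [r5c6∈{3}] nothing but 3 survives at r5c6, so r5c6=3.
Step 6. [r1c2∈{6}] only 6 remains possible at r1c2. So r1c2=6.
Step 7. [r3c5∈{3,5}] row 3 places 3 nowhere but r3c5, so r3c5=3.
Step 8. [r5c2∈{2}] nothing but 2 survives at r5c2 ⇒ r5c2=2.
Step 9. [r3c1∈{6}] only 6 remains possible at r3c1. So r3c1=6.
Step 10. [r5c5∈{5}] r5c5 is down to just 5 ⇒ r5c5=5.
Step 11. [r3c6∈{4}] only 4 remains possible at r3c6 ⇒ r3c6=4.
Step 12. [r4c1∈{2}] r4c1 is down to just 2. So r4c1=2.
Step 13. [r3c3∈{5}] r3c3's peers cover all but 5, so r3c3=5.
Step 14. [r1c4∈{3}] r1c4 has the single candidate 3. So r1c4=3.
Step 15. [r2c4∈{6}] r2c4 has the single candidate 6. So r2c4=6.
Step 16. [r1c5∈{1}] nothing but 1 survives at r1c5, so r1c5=1.
Step 17. [r4c4∈{5}] r4c4 has the single candidate 5. So r4c4=5.
Step 18. [r2c6∈{2}] r2c6 is down to just 2. So r2c6=2.
Step 19. [r5c1∈{1}] r5c1's peers cover all but 1. So r5c1=1.
Step 20. [r2c2∈{5}] only 5 remains possible at r2c2 ⇒ r2c2=5.

Answer: 4 6 2 3 1 5 / 3 5 1 6 4 2 / 6 1 5 2 3 4 / 2 4 3 5 6 1 / 1 2 6 4 5 3 / 5 3 4 1 2 6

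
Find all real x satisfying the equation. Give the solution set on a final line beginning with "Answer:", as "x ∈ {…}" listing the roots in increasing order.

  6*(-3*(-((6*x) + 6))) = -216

Step 1. [6*(-3*(-((6*x) + 6))) = -216] 6·(inner) — divide through by 6. So div: -3*(-((6*x) + 6)) = -36.
Step 2. [-3*(-((6*x) + 6)) = -36] LHS = -3·(…); ÷-3 both sides, so div: -((6*x) + 6) = 12.
Step 3. [-((6*x) + 6) = 12] flip signs both sides ⇒ neg: (6*x) + 6 = -12.
Step 4. [(6*x) + 6 = -12] +6 is outermost — subtract 6 both sides, so sub: 6*x = -18.
Step 5. [6*x = -18] LHS = 6·(…); ÷6 both sides, so div: x = -3.

Answer: x ∈ {-3}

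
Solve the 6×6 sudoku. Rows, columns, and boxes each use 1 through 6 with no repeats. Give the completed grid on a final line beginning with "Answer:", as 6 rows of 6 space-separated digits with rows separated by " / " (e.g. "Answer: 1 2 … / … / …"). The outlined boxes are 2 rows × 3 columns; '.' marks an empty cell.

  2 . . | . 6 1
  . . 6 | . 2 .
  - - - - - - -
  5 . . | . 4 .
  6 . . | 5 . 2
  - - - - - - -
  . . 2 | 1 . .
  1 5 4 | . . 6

Step 1. [r3c6∈{3}] r3c6's peers cover all but 3. So r3c6=3.
Step 2. [r2c1∈{3,4}] col 1 places 4 nowhere but r2c1 ⇒ r2c1=4.
Step 3. [r1c2∈{3}] nothing but 3 survives at r1c2. So r1c2=3.
Step 4. [r3c3∈{1}] nothing but 1 survives at r3c3, so r3c3=1.
Step 5. [r6c5∈{3}] only 3 remains possible at r6c5. So r6c5=3.
Step 6. [r2c6∈{5}] only 5 remains possible at r2c6. So r2c6=5.
Step 7. [r2c4∈{3}] r2c4 has the single candidate 3, so r2c4=3.
Step 8. [r1c4∈{4}] only 4 remains possible at r1c4, so r1c4=4.
Step 9. [r5c1∈{3}] r5c1's peers cover all but 3. So r5c1=3.
Step 10. [r6c4∈{2}] r6c4 is down to just 2. So r6c4=2.
Step 11. [r2c2∈{1}] nothing but 1 survives at r2c2 ⇒ r2c2=1.
Step 12. [r3c4∈{6}] nothing but 6 survives at r3c4 ⇒ r3c4=6.
Step 13. [r4c3∈{3}] r4c3's peers cover all but 3, so r4c3=3.
Step 14. [r5c2∈{6}] only 6 remains possible at r5c2. So r5c2=6.
Step 15. [r4c5∈{1}] r4c5 has the single candidate 1, so r4c5=1.
Step 16. [r5c6∈{4}] nothing but 4 survives at r5c6. So r5c6=4.
Step 17. [r1c3∈{5}] nothing but 5 survives at r1c3, so r1c3=5.
Step 18. [r4c2∈{4}] r4c2 has the single candidate 4, so r4c2=4.
Step 19. [r5c5∈{5}] only 5 remains possible at r5c5 ⇒ r5c5=5.
Step 20. [r3c2∈{2}] r3c2 is down to just 2, so r3c2=2.

Answer: 2 3 5 4 6 1 / 4 1 6 3 2 5 / 5 2 1 6 4 3 / 6 4 3 5 1 2 / 3 6 2 1 5 4 / 1 5 4 2 3 6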